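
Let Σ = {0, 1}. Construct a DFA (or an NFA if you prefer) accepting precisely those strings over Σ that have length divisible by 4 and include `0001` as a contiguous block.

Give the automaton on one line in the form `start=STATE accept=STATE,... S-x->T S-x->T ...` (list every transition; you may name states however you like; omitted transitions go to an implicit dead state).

start=q0 accept=q11 q0-0->q1 q0-1->q2 q1-0->q3 q1-1->q4 q2-0->q5 q2-1->q4 q3-0->q6 q3-1->q7 q4-0->q8 q4-1->q7 q5-0->q9 q5-1->q7 q6-0->q10 q6-1->q11 q7-0->q12 q7-1->q0 q8-0->q13 q8-1->q0 q9-0->q10 q9-1->q0 q10-0->q14 q10-1->q15 q11-0->q15 q11-1->q15 q12-0->q16 q12-1->q2 q13-0->q14 q13-1->q2 q14-0->q17 q14-1->q18 q15-0->q18 q15-1->q18 q16-0->q17 q16-1->q4 q17-0->q6 q17-1->q19 q18-0->q19 q18-1->q19 q19-0->q11 q19-1->q11

Handle the two conditions separately and then intersect. The first has 4 states tracking the input length modulo 4; the second has 5 states tracking whether and how much of `0001` has been seen. A product state is a pair (one from each), accepting exactly when both do.
          0    1  
>  q0     q1   q2 
   q1     q3   q4 
   q2     q5   q4 
   q3     q6   q7 
   q4     q8   q7 
   q5     q9   q7 
   q6    q10  q11 
   q7    q12   q0 
   q8    q13   q0 
   q9    q10   q0 
   q10   q14  q15 
 * q11   q15  q15 
   q12   q16   q2 
   q13   q14   q2 
   q14   q17  q18 
   q15   q18  q18 
   q16   q17   q4 
   q17    q6  q19 
   q18   q19  q19 
   q19   q11  q11 
(> = start, * = accepting)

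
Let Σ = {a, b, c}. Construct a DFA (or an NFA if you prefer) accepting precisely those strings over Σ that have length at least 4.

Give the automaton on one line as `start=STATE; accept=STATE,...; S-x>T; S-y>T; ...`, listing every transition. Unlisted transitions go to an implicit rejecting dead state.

start=s0; accept=s4,s5; s0-a>s1; s0-b>s1; s0-c>s1; s1-a>s2; s1-b>s2; s1-c>s2; s2-a>s3; s2-b>s3; s2-c>s3; s3-a>s4; s3-b>s4; s3-c>s4; s4-a>s5; s4-b>s5; s4-c>s5; s5-a>s5; s5-b>s5; s5-c>s5

We only need to distinguish lengths 0, 1, …, 4, and '>4'. Chain s0 → s1 → s2 → s3 → s4 → s5 on every symbol, with s5 looping. Accepting states: {s4, s5}.
        a   b   c  
>  s0   s1  s1  s1 
   s1   s2  s2  s2 
   s2   s3  s3  s3 
   s3   s4  s4  s4 
 * s4   s5  s5  s5 
 * s5   s5  s5  s5 
(> = start, * = accepting)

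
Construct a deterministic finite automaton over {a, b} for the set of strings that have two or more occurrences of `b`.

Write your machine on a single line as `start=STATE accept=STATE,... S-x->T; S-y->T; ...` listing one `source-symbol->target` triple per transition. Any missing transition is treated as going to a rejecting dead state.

Count `b`s, saturating at 3: states q0 through q2 mean 0 through 2 `b`s seen; q3 means more than 2. Each `b` increments (capped at q3); other symbols loop. Accept from {q2, q3}.
4 states suffice.
        a   b  
>  q0   q0  q1 
   q1   q1  q2 
 * q2   q2  q3 
 * q3   q3  q3 
(> = start, * = accepting)

start=q0; accept=q2,q3; q0-a->q0; q0-b->q1; q1-a->q1; q1-b->q2; q2-a->q2; q2-b->q3; q3-a->q3; q3-b->q3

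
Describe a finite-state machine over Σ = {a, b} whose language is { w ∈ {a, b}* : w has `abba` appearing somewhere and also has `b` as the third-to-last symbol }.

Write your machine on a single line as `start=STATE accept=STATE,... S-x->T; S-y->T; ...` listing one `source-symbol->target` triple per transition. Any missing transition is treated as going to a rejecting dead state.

start=q0; accept=q15,q16,q17,q22; q0-a->q1; q0-b->q2; q1-a->q3; q1-b->q4; q2-a->q5; q2-b->q6; q3-a->q7; q3-b->q8; q4-a->q9; q4-b->q10; q5-a->q11; q5-b->q12; q6-a->q13; q6-b->q14; q7-a->q7; q7-b->q8; q8-a->q9; q8-b->q10; q9-a->q11; q9-b->q12; q10-a->q15; q10-b->q14; q11-a->q7; q11-b->q8; q12-a->q9; q12-b->q10; q13-a->q11; q13-b->q12; q14-a->q13; q14-b->q14; q15-a->q16; q15-b->q17; q16-a->q18; q16-b->q19; q17-a->q20; q17-b->q21; q18-a->q18; q18-b->q19; q19-a->q20; q19-b->q21; q20-a->q16; q20-b->q17; q21-a->q15; q21-b->q22; q22-a->q15; q22-b->q22

Build one automaton per condition and run them in lockstep. One (5 states) tracks whether and how much of `abba` has been seen; the other (15 states) tracks the last 3 symbols read. Each combined state is a pair, one component from each; accept when both components accept.
With 23 states:
          a    b  
>  q0     q1   q2 
   q1     q3   q4 
   q2     q5   q6 
   q3     q7   q8 
   q4     q9  q10 
   q5    q11  q12 
   q6    q13  q14 
   q7     q7   q8 
   q8     q9  q10 
   q9    q11  q12 
   q10   q15  q14 
   q11    q7   q8 
   q12    q9  q10 
   q13   q11  q12 
   q14   q13  q14 
 * q15   q16  q17 
 * q16   q18  q19 
 * q17   q20  q21 
   q18   q18  q19 
   q19   q20  q21 
   q20   q16  q17 
   q21   q15  q22 
 * q22   q15  q22 
(> = start, * = accepting)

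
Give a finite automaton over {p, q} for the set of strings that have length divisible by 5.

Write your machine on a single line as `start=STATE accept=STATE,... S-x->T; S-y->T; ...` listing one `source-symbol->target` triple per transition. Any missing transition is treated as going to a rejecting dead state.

Only the length mod 5 matters, so use a 5-cycle: from any state, every input symbol moves to the next state, wrapping E back to A. Mark A accepting.
       p  q 
>* A   B  B 
   B   C  C 
   C   D  D 
   D   E  E 
   E   A  A 
(> = start, * = accepting)

start=A; accept=A; A-p->B; A-q->B; B-p->C; B-q->C; C-p->D; C-q->D; D-p->E; D-q->E; E-p->A; E-q->A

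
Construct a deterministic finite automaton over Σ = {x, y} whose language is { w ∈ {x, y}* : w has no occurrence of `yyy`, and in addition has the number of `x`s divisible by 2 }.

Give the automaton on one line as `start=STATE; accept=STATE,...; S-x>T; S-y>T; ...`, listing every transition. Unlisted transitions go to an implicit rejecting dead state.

start=S0; accept=S0,S2,S4; S0-x>S1; S0-y>S2; S1-x>S0; S1-y>S3; S2-x>S1; S2-y>S4; S3-x>S0; S3-y>S5; S4-x>S1; S4-y>S6; S5-x>S0; S5-y>S7; S6-x>S7; S6-y>S6; S7-x>S6; S7-y>S7

Build one automaton per condition and run them in lockstep. One (4 states) tracks partial matches of the forbidden pattern `yyy`; the other (2 states) tracks the count of `x`s modulo 2. Each combined state is a pair, one component from each; accept when both components accept.
An 8-state machine:
        x   y  
>* S0   S1  S2 
   S1   S0  S3 
 * S2   S1  S4 
   S3   S0  S5 
 * S4   S1  S6 
   S5   S0  S7 
   S6   S7  S6 
   S7   S6  S7 
(> = start, * = accepting)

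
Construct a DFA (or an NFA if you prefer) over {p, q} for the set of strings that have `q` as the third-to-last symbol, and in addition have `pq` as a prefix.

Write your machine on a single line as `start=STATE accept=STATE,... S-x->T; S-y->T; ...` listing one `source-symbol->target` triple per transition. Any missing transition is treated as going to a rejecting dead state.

start=S0; accept=S6,S7,S8,S9; S0-p->S1; S0-q->S2; S1-p->S2; S1-q->S3; S2-p->S2; S2-q->S2; S3-p->S4; S3-q->S5; S4-p->S6; S4-q->S7; S5-p->S8; S5-q->S9; S6-p->S10; S6-q->S3; S7-p->S4; S7-q->S5; S8-p->S6; S8-q->S7; S9-p->S8; S9-q->S9; S10-p->S10; S10-q->S3

Handle the two conditions separately and then intersect. One (15 states) tracks the last 3 symbols read; the other (4 states) tracks whether the input so far still matches the prefix `pq`. Each combined state is a pair, one component from each; accept when both components accept. Minimizing collapses redundant product states.
With 11 states:
          p    q  
>  S0     S1   S2 
   S1     S2   S3 
   S2     S2   S2 
   S3     S4   S5 
   S4     S6   S7 
   S5     S8   S9 
 * S6    S10   S3 
 * S7     S4   S5 
 * S8     S6   S7 
 * S9     S8   S9 
   S10   S10   S3 
(> = start, * = accepting)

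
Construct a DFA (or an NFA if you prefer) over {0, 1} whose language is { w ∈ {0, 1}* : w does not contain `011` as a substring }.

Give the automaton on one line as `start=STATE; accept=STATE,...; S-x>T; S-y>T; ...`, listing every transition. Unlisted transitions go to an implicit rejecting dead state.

start=S0; accept=S0,S1,S2; S0-0>S1; S0-1>S0; S1-0>S1; S1-1>S2; S2-0>S1; S2-1>S3; S3-0>S3; S3-1>S3

This is the complement of 'contains `011`'. Use the same substring-matching states — S0 through S3 holding how much of `011` has just been matched — but flip the accepting set: everything except the trap S3 accepts.
With 4 states:
        0   1  
>* S0   S1  S0 
 * S1   S1  S2 
 * S2   S1  S3 
   S3   S3  S3 
(> = start, * = accepting)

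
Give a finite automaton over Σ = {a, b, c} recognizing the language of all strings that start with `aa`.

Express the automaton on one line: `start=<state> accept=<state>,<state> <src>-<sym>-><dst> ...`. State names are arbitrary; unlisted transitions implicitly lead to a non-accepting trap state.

Check the first 2 symbols one by one: q0 through q1 record how many have matched `aa` so far; any wrong symbol goes to the dead state q3. After all 2 match we enter the accepting sink q2.
4 states suffice.
        a   b   c  
>  q0   q1  q3  q3 
   q1   q2  q3  q3 
 * q2   q2  q2  q2 
   q3   q3  q3  q3 
(> = start, * = accepting)

start=q0 accept=q2 q0-a->q1 q0-b->q3 q0-c->q3 q1-a->q2 q1-b->q3 q1-c->q3 q2-a->q2 q2-b->q2 q2-c->q2 q3-a->q3 q3-b->q3 q3-c->q3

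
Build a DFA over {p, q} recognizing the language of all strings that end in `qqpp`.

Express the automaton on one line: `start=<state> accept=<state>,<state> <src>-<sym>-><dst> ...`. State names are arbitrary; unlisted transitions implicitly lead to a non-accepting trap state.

start=A accept=E A-p->A A-q->B B-p->A B-q->C C-p->D C-q->C D-p->E D-q->B E-p->A E-q->B

Remember how much of `qqpp` the current input suffix matches. State A means no match yet; B means the last symbol is `q`; C means the last 2 symbols are `qq`; D means the last 3 symbols are `qqp`; E means the last 4 symbols are `qqpp`. Only E accepts. On a mismatch, fall back to the longest proper suffix that is still a prefix of `qqpp`.
With 5 states:
       p  q 
>  A   A  B 
   B   A  C 
   C   D  C 
   D   E  B 
 * E   A  B 
(> = start, * = accepting)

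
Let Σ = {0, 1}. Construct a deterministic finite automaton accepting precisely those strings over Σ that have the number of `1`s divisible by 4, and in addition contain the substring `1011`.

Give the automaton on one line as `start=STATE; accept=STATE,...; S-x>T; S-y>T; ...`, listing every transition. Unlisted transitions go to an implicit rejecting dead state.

start=q0; accept=q13; q0-0>q0; q0-1>q1; q1-0>q2; q1-1>q3; q2-0>q4; q2-1>q5; q3-0>q6; q3-1>q7; q4-0>q4; q4-1>q3; q5-0>q6; q5-1>q8; q6-0>q9; q6-1>q10; q7-0>q11; q7-1>q12; q8-0>q8; q8-1>q13; q9-0>q9; q9-1>q7; q10-0>q11; q10-1>q13; q11-0>q14; q11-1>q15; q12-0>q16; q12-1>q1; q13-0>q13; q13-1>q17; q14-0>q14; q14-1>q12; q15-0>q16; q15-1>q17; q16-0>q0; q16-1>q18; q17-0>q17; q17-1>q19; q18-0>q2; q18-1>q19; q19-0>q19; q19-1>q8

Run two small machines in parallel and take their product. One (4 states) tracks the count of `1`s modulo 4; the other (5 states) tracks whether and how much of `1011` has been seen. Each combined state is a pair, one component from each; accept when both components accept.
With 20 states:
          0    1  
>  q0     q0   q1 
   q1     q2   q3 
   q2     q4   q5 
   q3     q6   q7 
   q4     q4   q3 
   q5     q6   q8 
   q6     q9  q10 
   q7    q11  q12 
   q8     q8  q13 
   q9     q9   q7 
   q10   q11  q13 
   q11   q14  q15 
   q12   q16   q1 
 * q13   q13  q17 
   q14   q14  q12 
   q15   q16  q17 
   q16    q0  q18 
   q17   q17  q19 
   q18    q2  q19 
   q19   q19   q8 
(> = start, * = accepting)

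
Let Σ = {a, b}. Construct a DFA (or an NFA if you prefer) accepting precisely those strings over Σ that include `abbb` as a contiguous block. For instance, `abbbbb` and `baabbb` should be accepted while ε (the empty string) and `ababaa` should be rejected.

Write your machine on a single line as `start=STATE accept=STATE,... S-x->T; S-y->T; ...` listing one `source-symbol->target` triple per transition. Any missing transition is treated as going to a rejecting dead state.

start=s0; accept=s4; s0-a->s1; s0-b->s0; s1-a->s1; s1-b->s2; s2-a->s1; s2-b->s3; s3-a->s1; s3-b->s4; s4-a->s4; s4-b->s4

States s0..s3 record the length of the longest prefix of `abbb` that matches the current input suffix. Reaching s4 means `abbb` has been seen, and we stay there forever. Accept from s4.
        a   b  
>  s0   s1  s0 
   s1   s1  s2 
   s2   s1  s3 
   s3   s1  s4 
 * s4   s4  s4 
(> = start, * = accepting)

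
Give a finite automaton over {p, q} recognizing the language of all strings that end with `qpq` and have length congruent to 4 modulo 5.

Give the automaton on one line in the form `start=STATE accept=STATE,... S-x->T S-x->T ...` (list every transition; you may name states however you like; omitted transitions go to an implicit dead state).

start=s0 accept=s13 s0-p->s1 s0-q->s2 s1-p->s3 s1-q->s4 s2-p->s5 s2-q->s4 s3-p->s6 s3-q->s7 s4-p->s8 s4-q->s7 s5-p->s6 s5-q->s9 s6-p->s10 s6-q->s11 s7-p->s12 s7-q->s11 s8-p->s10 s8-q->s13 s9-p->s12 s9-q->s11 s10-p->s0 s10-q->s14 s11-p->s15 s11-q->s14 s12-p->s0 s12-q->s16 s13-p->s15 s13-q->s14 s14-p->s17 s14-q->s2 s15-p->s1 s15-q->s18 s16-p->s17 s16-q->s2 s17-p->s3 s17-q->s19 s18-p->s5 s18-q->s4 s19-p->s8 s19-q->s7

Handle the two conditions separately and then intersect. The first has 4 states tracking how much of the suffix `qpq` has currently been matched; the second has 5 states tracking the input length modulo 5. A product state is a pair (one from each), accepting exactly when both do.
20 states suffice.
          p    q  
>  s0     s1   s2 
   s1     s3   s4 
   s2     s5   s4 
   s3     s6   s7 
   s4     s8   s7 
   s5     s6   s9 
   s6    s10  s11 
   s7    s12  s11 
   s8    s10  s13 
   s9    s12  s11 
   s10    s0  s14 
   s11   s15  s14 
   s12    s0  s16 
 * s13   s15  s14 
   s14   s17   s2 
   s15    s1  s18 
   s16   s17   s2 
   s17    s3  s19 
   s18    s5   s4 
   s19    s8   s7 
(> = start, * = accepting)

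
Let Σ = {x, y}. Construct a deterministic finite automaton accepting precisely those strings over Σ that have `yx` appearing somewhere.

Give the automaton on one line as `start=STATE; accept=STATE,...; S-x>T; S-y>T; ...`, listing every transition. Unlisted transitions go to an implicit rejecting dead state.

States s0..s1 record the length of the longest prefix of `yx` that matches the current input suffix. Reaching s2 means `yx` has been seen, and we stay there forever. Accept from s2.
A 3-state machine:
        x   y  
>  s0   s0  s1 
   s1   s2  s1 
 * s2   s2  s2 
(> = start, * = accepting)

start=s0; accept=s2; s0-x>s0; s0-y>s1; s1-x>s2; s1-y>s1; s2-x>s2; s2-y>s2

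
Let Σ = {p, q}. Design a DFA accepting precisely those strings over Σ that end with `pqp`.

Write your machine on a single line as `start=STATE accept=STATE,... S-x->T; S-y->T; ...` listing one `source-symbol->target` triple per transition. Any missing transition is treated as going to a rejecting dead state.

Remember how much of `pqp` the current input suffix matches. State S0 means no match yet; S1 means the last symbol is `p`; S2 means the last 2 symbols are `pq`; S3 means the last 3 symbols are `pqp`. Only S3 accepts. On a mismatch, fall back to the longest proper suffix that is still a prefix of `pqp`.
        p   q  
>  S0   S1  S0 
   S1   S1  S2 
   S2   S3  S0 
 * S3   S1  S2 
(> = start, * = accepting)

start=S0; accept=S3; S0-p->S1; S0-q->S0; S1-p->S1; S1-q->S2; S2-p->S3; S2-q->S0; S3-p->S1; S3-q->S2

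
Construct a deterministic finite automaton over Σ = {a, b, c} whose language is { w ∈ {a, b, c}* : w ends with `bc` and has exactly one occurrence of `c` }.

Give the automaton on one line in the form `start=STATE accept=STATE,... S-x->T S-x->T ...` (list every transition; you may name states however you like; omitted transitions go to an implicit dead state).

Build one automaton per condition and run them in lockstep. The first has 3 states tracking how much of the suffix `bc` has currently been matched; the second has 3 states tracking the count of `c`s, saturating at 2. A product state is a pair (one from each), accepting exactly when both do. Minimizing collapses redundant product states.
        a   b   c  
>  q0   q0  q1  q2 
   q1   q0  q1  q3 
   q2   q2  q2  q2 
 * q3   q2  q2  q2 
(> = start, * = accepting)

start=q0 accept=q3 q0-a->q0 q0-b->q1 q0-c->q2 q1-a->q0 q1-b->q1 q1-c->q3 q2-a->q2 q2-b->q2 q2-c->q2 q3-a->q2 q3-b->q2 q3-c->q2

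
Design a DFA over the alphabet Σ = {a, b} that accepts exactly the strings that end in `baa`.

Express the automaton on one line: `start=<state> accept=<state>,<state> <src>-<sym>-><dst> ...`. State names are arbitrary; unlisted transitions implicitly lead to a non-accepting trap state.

start=q0 accept=q3 q0-a->q0 q0-b->q1 q1-a->q2 q1-b->q1 q2-a->q3 q2-b->q1 q3-a->q0 q3-b->q1

Let each state record the length of the longest suffix of the input read so far that is also a prefix of `baa`. q1 means the last symbol is `b`; q2 means the last 2 symbols are `ba`; q3 means the last 3 symbols are `baa`. Accept only at q3, where the string currently ends in `baa`.
With 4 states:
        a   b  
>  q0   q0  q1 
   q1   q2  q1 
   q2   q3  q1 
 * q3   q0  q1 
(> = start, * = accepting)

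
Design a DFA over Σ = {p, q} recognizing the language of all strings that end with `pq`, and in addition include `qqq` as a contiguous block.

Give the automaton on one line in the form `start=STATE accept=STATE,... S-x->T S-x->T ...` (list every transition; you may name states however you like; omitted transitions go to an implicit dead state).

Handle the two conditions separately and then intersect. One (3 states) tracks how much of the suffix `pq` has currently been matched; the other (4 states) tracks whether and how much of `qqq` has been seen. Each combined state is a pair, one component from each; accept when both components accept.
With 8 states:
        p   q  
>  s0   s1  s2 
   s1   s1  s3 
   s2   s1  s4 
   s3   s1  s4 
   s4   s1  s5 
   s5   s6  s5 
   s6   s6  s7 
 * s7   s6  s5 
(> = start, * = accepting)

start=s0 accept=s7 s0-p->s1 s0-q->s2 s1-p->s1 s1-q->s3 s2-p->s1 s2-q->s4 s3-p->s1 s3-q->s4 s4-p->s1 s4-q->s5 s5-p->s6 s5-q->s5 s6-p->s6 s6-q->s7 s7-p->s6 s7-q->s5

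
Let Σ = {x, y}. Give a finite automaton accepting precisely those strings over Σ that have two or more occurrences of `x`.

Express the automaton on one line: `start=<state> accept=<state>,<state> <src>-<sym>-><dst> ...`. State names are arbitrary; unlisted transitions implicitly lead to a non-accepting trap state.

start=A accept=C,D A-x->B A-y->A B-x->C B-y->B C-x->D C-y->C D-x->D D-y->D

Only the number of `x`s matters, and only up to 3. Make a chain A → B → C → D advanced by each `x` (with D absorbing); every other symbol self-loops. The accepting set is {C, D}.
4 states suffice.
       x  y 
>  A   B  A 
   B   C  B 
 * C   D  C 
 * D   D  D 
(> = start, * = accepting)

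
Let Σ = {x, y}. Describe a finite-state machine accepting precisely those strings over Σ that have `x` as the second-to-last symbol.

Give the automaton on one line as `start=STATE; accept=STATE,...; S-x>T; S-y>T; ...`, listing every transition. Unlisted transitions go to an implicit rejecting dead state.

start=A; accept=D,E; A-x>B; A-y>C; B-x>D; B-y>E; C-x>F; C-y>G; D-x>D; D-y>E; E-x>F; E-y>G; F-x>D; F-y>E; G-x>F; G-y>G

A DFA must remember the last 2 symbols (since which symbol is second-to-last isn't known until the input ends). Use one state per possible window of the last ≤2 symbols; accept from those whose window starts with `x`.
A 7-state machine:
       x  y 
>  A   B  C 
   B   D  E 
   C   F  G 
 * D   D  E 
 * E   F  G 
   F   D  E 
   G   F  G 
(> = start, * = accepting)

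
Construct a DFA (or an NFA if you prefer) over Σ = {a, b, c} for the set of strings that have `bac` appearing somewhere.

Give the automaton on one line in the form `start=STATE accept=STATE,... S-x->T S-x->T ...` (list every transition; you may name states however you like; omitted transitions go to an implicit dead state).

start=S0 accept=S3 S0-a->S0 S0-b->S1 S0-c->S0 S1-a->S2 S1-b->S1 S1-c->S0 S2-a->S0 S2-b->S1 S2-c->S3 S3-a->S3 S3-b->S3 S3-c->S3

States S0..S2 record the length of the longest prefix of `bac` that matches the current input suffix. Reaching S3 means `bac` has been seen, and we stay there forever. Accept from S3.
4 states suffice.
        a   b   c  
>  S0   S0  S1  S0 
   S1   S2  S1  S0 
   S2   S0  S1  S3 
 * S3   S3  S3  S3 
(> = start, * = accepting)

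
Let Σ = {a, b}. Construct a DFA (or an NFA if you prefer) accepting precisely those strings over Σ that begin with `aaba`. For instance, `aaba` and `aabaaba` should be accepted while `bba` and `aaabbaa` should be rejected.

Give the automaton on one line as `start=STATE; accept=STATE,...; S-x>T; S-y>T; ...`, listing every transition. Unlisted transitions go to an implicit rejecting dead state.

Check the first 4 symbols one by one: q0 through q3 record how many have matched `aaba` so far; any wrong symbol goes to the dead state q5. After all 4 match we enter the accepting sink q4.
With 6 states:
        a   b  
>  q0   q1  q5 
   q1   q2  q5 
   q2   q5  q3 
   q3   q4  q5 
 * q4   q4  q4 
   q5   q5  q5 
(> = start, * = accepting)

start=q0; accept=q4; q0-a>q1; q0-b>q5; q1-a>q2; q1-b>q5; q2-a>q5; q2-b>q3; q3-a>q4; q3-b>q5; q4-a>q4; q4-b>q4; q5-a>q5; q5-b>q5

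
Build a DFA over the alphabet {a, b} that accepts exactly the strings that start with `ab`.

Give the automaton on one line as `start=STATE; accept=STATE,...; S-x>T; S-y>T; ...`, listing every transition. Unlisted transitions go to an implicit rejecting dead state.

start=q0; accept=q2; q0-a>q1; q0-b>q3; q1-a>q3; q1-b>q2; q2-a>q2; q2-b>q2; q3-a>q3; q3-b>q3

Check the first 2 symbols one by one: q0 through q1 record how many have matched `ab` so far; any wrong symbol goes to the dead state q3. After all 2 match we enter the accepting sink q2.
4 states suffice.
        a   b  
>  q0   q1  q3 
   q1   q3  q2 
 * q2   q2  q2 
   q3   q3  q3 
(> = start, * = accepting)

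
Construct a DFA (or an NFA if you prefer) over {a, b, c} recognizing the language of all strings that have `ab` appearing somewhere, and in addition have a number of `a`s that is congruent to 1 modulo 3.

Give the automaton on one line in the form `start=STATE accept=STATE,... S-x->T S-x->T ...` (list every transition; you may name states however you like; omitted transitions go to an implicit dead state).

Build one automaton per condition and run them in lockstep. The first has 3 states tracking whether and how much of `ab` has been seen; the second has 3 states tracking the count of `a`s modulo 3. A product state is a pair (one from each), accepting exactly when both do.
A 9-state machine:
        a   b   c  
>  q0   q1  q0  q0 
   q1   q2  q3  q4 
   q2   q5  q6  q7 
 * q3   q6  q3  q3 
   q4   q2  q4  q4 
   q5   q1  q8  q0 
   q6   q8  q6  q6 
   q7   q5  q7  q7 
   q8   q3  q8  q8 
(> = start, * = accepting)

start=q0 accept=q3 q0-a->q1 q0-b->q0 q0-c->q0 q1-a->q2 q1-b->q3 q1-c->q4 q2-a->q5 q2-b->q6 q2-c->q7 q3-a->q6 q3-b->q3 q3-c->q3 q4-a->q2 q4-b->q4 q4-c->q4 q5-a->q1 q5-b->q8 q5-c->q0 q6-a->q8 q6-b->q6 q6-c->q6 q7-a->q5 q7-b->q7 q7-c->q7 q8-a->q3 q8-b->q8 q8-c->q8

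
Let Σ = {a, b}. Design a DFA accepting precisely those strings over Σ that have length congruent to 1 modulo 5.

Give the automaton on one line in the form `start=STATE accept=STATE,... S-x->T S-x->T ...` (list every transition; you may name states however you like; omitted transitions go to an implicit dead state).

Count input length modulo 5: every symbol advances one step around the cycle q0 → q1 → q2 → q3 → q4 → q0. Accept at q1.
        a   b  
>  q0   q1  q1 
 * q1   q2  q2 
   q2   q3  q3 
   q3   q4  q4 
   q4   q0  q0 
(> = start, * = accepting)

start=q0 accept=q1 q0-a->q1 q0-b->q1 q1-a->q2 q1-b->q2 q2-a->q3 q2-b->q3 q3-a->q4 q3-b->q4 q4-a->q0 q4-b->q0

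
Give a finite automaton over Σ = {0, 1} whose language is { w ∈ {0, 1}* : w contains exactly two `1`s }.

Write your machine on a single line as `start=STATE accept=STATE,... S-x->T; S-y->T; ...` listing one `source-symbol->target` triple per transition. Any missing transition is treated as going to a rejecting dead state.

Only the number of `1`s matters, and only up to 3. Make a chain A → B → C → D advanced by each `1` (with D absorbing); every other symbol self-loops. The accepting set is {C}.
4 states suffice.
       0  1 
>  A   A  B 
   B   B  C 
 * C   C  D 
   D   D  D 
(> = start, * = accepting)

start=A; accept=C; A-0->A; A-1->B; B-0->B; B-1->C; C-0->C; C-1->D; D-0->D; D-1->D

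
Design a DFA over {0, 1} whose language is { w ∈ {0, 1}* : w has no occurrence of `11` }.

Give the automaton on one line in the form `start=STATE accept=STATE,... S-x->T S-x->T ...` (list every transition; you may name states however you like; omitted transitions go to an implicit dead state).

This is the complement of 'contains `11`'. Use the same substring-matching states — A through C holding how much of `11` has just been matched — but flip the accepting set: everything except the trap C accepts.
With 3 states:
       0  1 
>* A   A  B 
 * B   A  C 
   C   C  C 
(> = start, * = accepting)

start=A accept=A,B A-0->A A-1->B B-0->A B-1->C C-0->C C-1->C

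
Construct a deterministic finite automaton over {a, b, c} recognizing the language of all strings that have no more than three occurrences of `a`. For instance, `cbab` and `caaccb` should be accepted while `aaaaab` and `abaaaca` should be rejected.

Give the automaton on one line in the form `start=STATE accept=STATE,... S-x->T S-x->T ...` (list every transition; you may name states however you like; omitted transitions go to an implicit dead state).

Count `a`s, saturating at 4: states q0 through q3 mean 0 through 3 `a`s seen; q4 means more than 3. Each `a` increments (capped at q4); other symbols loop. Accept from {q0, q1, q2, q3}.
        a   b   c  
>* q0   q1  q0  q0 
 * q1   q2  q1  q1 
 * q2   q3  q2  q2 
 * q3   q4  q3  q3 
   q4   q4  q4  q4 
(> = start, * = accepting)

start=q0 accept=q0,q1,q2,q3 q0-a->q1 q0-b->q0 q0-c->q0 q1-a->q2 q1-b->q1 q1-c->q1 q2-a->q3 q2-b->q2 q2-c->q2 q3-a->q4 q3-b->q3 q3-c->q3 q4-a->q4 q4-b->q4 q4-c->q4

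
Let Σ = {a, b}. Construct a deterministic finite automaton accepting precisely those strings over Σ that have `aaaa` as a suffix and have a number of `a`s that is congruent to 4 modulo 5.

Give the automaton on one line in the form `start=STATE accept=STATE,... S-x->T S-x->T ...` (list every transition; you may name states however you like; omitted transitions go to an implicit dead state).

start=q0 accept=q6 q0-a->q1 q0-b->q0 q1-a->q2 q1-b->q3 q2-a->q4 q2-b->q5 q3-a->q5 q3-b->q3 q4-a->q6 q4-b->q7 q5-a->q7 q5-b->q5 q6-a->q0 q6-b->q8 q7-a->q8 q7-b->q7 q8-a->q0 q8-b->q8

Run two small machines in parallel and take their product. The first has 5 states tracking how much of the suffix `aaaa` has currently been matched; the second has 5 states tracking the count of `a`s modulo 5. A product state is a pair (one from each), accepting exactly when both do. After merging equivalent states the machine shrinks.
With 9 states:
        a   b  
>  q0   q1  q0 
   q1   q2  q3 
   q2   q4  q5 
   q3   q5  q3 
   q4   q6  q7 
   q5   q7  q5 
 * q6   q0  q8 
   q7   q8  q7 
   q8   q0  q8 
(> = start, * = accepting)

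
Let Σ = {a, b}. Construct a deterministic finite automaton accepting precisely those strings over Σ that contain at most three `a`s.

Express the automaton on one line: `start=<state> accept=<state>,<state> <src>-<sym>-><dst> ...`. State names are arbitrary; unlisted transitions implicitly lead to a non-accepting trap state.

start=S0 accept=S0,S1,S2,S3 S0-a->S1 S0-b->S0 S1-a->S2 S1-b->S1 S2-a->S3 S2-b->S2 S3-a->S4 S3-b->S3 S4-a->S4 S4-b->S4

Count `a`s, saturating at 4: states S0 through S3 mean 0 through 3 `a`s seen; S4 means more than 3. Each `a` increments (capped at S4); other symbols loop. Accept from {S0, S1, S2, S3}.
A 5-state machine:
        a   b  
>* S0   S1  S0 
 * S1   S2  S1 
 * S2   S3  S2 
 * S3   S4  S3 
   S4   S4  S4 
(> = start, * = accepting)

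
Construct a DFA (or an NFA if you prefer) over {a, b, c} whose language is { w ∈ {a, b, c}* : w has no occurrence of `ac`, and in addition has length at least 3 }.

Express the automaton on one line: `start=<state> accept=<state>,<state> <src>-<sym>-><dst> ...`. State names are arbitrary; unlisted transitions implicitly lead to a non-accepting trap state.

start=q0 accept=q6,q7,q9,q10 q0-a->q1 q0-b->q2 q0-c->q2 q1-a->q3 q1-b->q4 q1-c->q5 q2-a->q3 q2-b->q4 q2-c->q4 q3-a->q6 q3-b->q7 q3-c->q8 q4-a->q6 q4-b->q7 q4-c->q7 q5-a->q8 q5-b->q8 q5-c->q8 q6-a->q9 q6-b->q10 q6-c->q11 q7-a->q9 q7-b->q10 q7-c->q10 q8-a->q11 q8-b->q11 q8-c->q11 q9-a->q9 q9-b->q10 q9-c->q11 q10-a->q9 q10-b->q10 q10-c->q10 q11-a->q11 q11-b->q11 q11-c->q11

Run two small machines in parallel and take their product. The first has 3 states tracking partial matches of the forbidden pattern `ac`; the second has 5 states tracking the input length, saturating at 4. A product state is a pair (one from each), accepting exactly when both do.
          a    b    c  
>  q0     q1   q2   q2 
   q1     q3   q4   q5 
   q2     q3   q4   q4 
   q3     q6   q7   q8 
   q4     q6   q7   q7 
   q5     q8   q8   q8 
 * q6     q9  q10  q11 
 * q7     q9  q10  q10 
   q8    q11  q11  q11 
 * q9     q9  q10  q11 
 * q10    q9  q10  q10 
   q11   q11  q11  q11 
(> = start, * = accepting)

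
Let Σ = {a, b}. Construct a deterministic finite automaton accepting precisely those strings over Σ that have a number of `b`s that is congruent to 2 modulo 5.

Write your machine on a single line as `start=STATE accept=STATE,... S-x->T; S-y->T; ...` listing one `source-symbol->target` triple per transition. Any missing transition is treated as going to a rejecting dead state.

Keep the running count of `b`s modulo 5: each `b` advances along the cycle q0 → q1 → q2 → q3 → q4 → q0 while other symbols loop. Accept at q2.
5 states suffice.
        a   b  
>  q0   q0  q1 
   q1   q1  q2 
 * q2   q2  q3 
   q3   q3  q4 
   q4   q4  q0 
(> = start, * = accepting)

start=q0; accept=q2; q0-a->q0; q0-b->q1; q1-a->q1; q1-b->q2; q2-a->q2; q2-b->q3; q3-a->q3; q3-b->q4; q4-a->q4; q4-b->q0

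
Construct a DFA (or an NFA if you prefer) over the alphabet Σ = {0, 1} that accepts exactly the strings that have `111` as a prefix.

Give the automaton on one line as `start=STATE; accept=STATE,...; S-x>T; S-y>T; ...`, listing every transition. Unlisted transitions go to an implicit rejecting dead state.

start=s0; accept=s3; s0-0>s4; s0-1>s1; s1-0>s4; s1-1>s2; s2-0>s4; s2-1>s3; s3-0>s3; s3-1>s3; s4-0>s4; s4-1>s4

Walk along `111` while the input agrees: from s0 take `1` to s1, and so on. Any deviation drops to the rejecting sink s4. Once s3 is reached the prefix is confirmed and every continuation is accepted.
        0   1  
>  s0   s4  s1 
   s1   s4  s2 
   s2   s4  s3 
 * s3   s3  s3 
   s4   s4  s4 
(> = start, * = accepting)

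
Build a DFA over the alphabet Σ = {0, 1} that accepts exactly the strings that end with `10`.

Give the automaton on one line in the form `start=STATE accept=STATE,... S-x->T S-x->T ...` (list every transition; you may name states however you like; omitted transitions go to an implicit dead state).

start=q0 accept=q2 q0-0->q0 q0-1->q1 q1-0->q2 q1-1->q1 q2-0->q0 q2-1->q1

Let each state record the length of the longest suffix of the input read so far that is also a prefix of `10`. q1 means the last symbol is `1`; q2 means the last 2 symbols are `10`. Accept only at q2, where the string currently ends in `10`.
With 3 states:
        0   1  
>  q0   q0  q1 
   q1   q2  q1 
 * q2   q0  q1 
(> = start, * = accepting)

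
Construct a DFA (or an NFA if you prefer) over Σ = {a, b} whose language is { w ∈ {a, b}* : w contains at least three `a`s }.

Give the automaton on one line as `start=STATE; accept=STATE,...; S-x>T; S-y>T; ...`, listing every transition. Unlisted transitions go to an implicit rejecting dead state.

start=q0; accept=q3,q4; q0-a>q1; q0-b>q0; q1-a>q2; q1-b>q1; q2-a>q3; q2-b>q2; q3-a>q4; q3-b>q3; q4-a>q4; q4-b>q4

Only the number of `a`s matters, and only up to 4. Make a chain q0 → q1 → q2 → q3 → q4 advanced by each `a` (with q4 absorbing); every other symbol self-loops. The accepting set is {q3, q4}.
        a   b  
>  q0   q1  q0 
   q1   q2  q1 
   q2   q3  q2 
 * q3   q4  q3 
 * q4   q4  q4 
(> = start, * = accepting)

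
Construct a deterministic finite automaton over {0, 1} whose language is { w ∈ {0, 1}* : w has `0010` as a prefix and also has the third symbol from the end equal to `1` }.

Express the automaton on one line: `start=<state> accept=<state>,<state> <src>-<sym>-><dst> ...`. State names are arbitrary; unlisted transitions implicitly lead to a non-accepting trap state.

start=q0 accept=q6,q7,q11,q12 q0-0->q1 q0-1->q2 q1-0->q3 q1-1->q2 q2-0->q2 q2-1->q2 q3-0->q2 q3-1->q4 q4-0->q5 q4-1->q2 q5-0->q6 q5-1->q7 q6-0->q8 q6-1->q9 q7-0->q5 q7-1->q10 q8-0->q8 q8-1->q9 q9-0->q5 q9-1->q10 q10-0->q11 q10-1->q12 q11-0->q6 q11-1->q7 q12-0->q11 q12-1->q12

Build one automaton per condition and run them in lockstep. The first has 6 states tracking whether the input so far still matches the prefix `0010`; the second has 15 states tracking the last 3 symbols read. A product state is a pair (one from each), accepting exactly when both do. Equivalent product states are then merged.
With 13 states:
          0    1  
>  q0     q1   q2 
   q1     q3   q2 
   q2     q2   q2 
   q3     q2   q4 
   q4     q5   q2 
   q5     q6   q7 
 * q6     q8   q9 
 * q7     q5  q10 
   q8     q8   q9 
   q9     q5  q10 
   q10   q11  q12 
 * q11    q6   q7 
 * q12   q11  q12 
(> = start, * = accepting)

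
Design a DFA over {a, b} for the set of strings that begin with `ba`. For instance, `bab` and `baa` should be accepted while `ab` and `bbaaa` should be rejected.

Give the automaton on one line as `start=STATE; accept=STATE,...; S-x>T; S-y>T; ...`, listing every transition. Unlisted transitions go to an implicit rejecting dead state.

start=q0; accept=q2; q0-a>q3; q0-b>q1; q1-a>q2; q1-b>q3; q2-a>q2; q2-b>q2; q3-a>q3; q3-b>q3

Walk along `ba` while the input agrees: from q0 take `b` to q1, and so on. Any deviation drops to the rejecting sink q3. Once q2 is reached the prefix is confirmed and every continuation is accepted.
        a   b  
>  q0   q3  q1 
   q1   q2  q3 
 * q2   q2  q2 
   q3   q3  q3 
(> = start, * = accepting)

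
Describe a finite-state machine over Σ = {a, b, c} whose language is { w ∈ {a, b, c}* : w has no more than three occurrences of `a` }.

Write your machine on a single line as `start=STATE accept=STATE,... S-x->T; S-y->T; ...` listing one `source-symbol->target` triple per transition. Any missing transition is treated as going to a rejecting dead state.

start=s0; accept=s0,s1,s2,s3; s0-a->s1; s0-b->s0; s0-c->s0; s1-a->s2; s1-b->s1; s1-c->s1; s2-a->s3; s2-b->s2; s2-c->s2; s3-a->s4; s3-b->s3; s3-c->s3; s4-a->s4; s4-b->s4; s4-c->s4

Count `a`s, saturating at 4: states s0 through s3 mean 0 through 3 `a`s seen; s4 means more than 3. Each `a` increments (capped at s4); other symbols loop. Accept from {s0, s1, s2, s3}.
A 5-state machine:
        a   b   c  
>* s0   s1  s0  s0 
 * s1   s2  s1  s1 
 * s2   s3  s2  s2 
 * s3   s4  s3  s3 
   s4   s4  s4  s4 
(> = start, * = accepting)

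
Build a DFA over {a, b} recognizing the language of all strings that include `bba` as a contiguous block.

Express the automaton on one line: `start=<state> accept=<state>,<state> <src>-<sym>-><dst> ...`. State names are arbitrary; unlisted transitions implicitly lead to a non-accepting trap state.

start=q0 accept=q3 q0-a->q0 q0-b->q1 q1-a->q0 q1-b->q2 q2-a->q3 q2-b->q2 q3-a->q3 q3-b->q3

Track how much of `bba` has been matched so far: state q0 is no progress, q3 is the absorbing accept state reached once `bba` has occurred. Intermediate states record partial matches; on a mismatch, fall back to the longest reusable overlap.
        a   b  
>  q0   q0  q1 
   q1   q0  q2 
   q2   q3  q2 
 * q3   q3  q3 
(> = start, * = accepting)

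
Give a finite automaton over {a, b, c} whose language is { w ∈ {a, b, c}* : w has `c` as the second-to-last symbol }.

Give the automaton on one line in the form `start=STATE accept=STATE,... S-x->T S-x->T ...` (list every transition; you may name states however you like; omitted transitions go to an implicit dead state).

start=s0 accept=s10,s11,s12 s0-a->s1 s0-b->s2 s0-c->s3 s1-a->s4 s1-b->s5 s1-c->s6 s2-a->s7 s2-b->s8 s2-c->s9 s3-a->s10 s3-b->s11 s3-c->s12 s4-a->s4 s4-b->s5 s4-c->s6 s5-a->s7 s5-b->s8 s5-c->s9 s6-a->s10 s6-b->s11 s6-c->s12 s7-a->s4 s7-b->s5 s7-c->s6 s8-a->s7 s8-b->s8 s8-c->s9 s9-a->s10 s9-b->s11 s9-c->s12 s10-a->s4 s10-b->s5 s10-c->s6 s11-a->s7 s11-b->s8 s11-c->s9 s12-a->s10 s12-b->s11 s12-c->s12

A DFA must remember the last 2 symbols (since which symbol is second-to-last isn't known until the input ends). Use one state per possible window of the last ≤2 symbols; accept from those whose window starts with `c`.
A 13-state machine:
          a    b    c  
>  s0     s1   s2   s3 
   s1     s4   s5   s6 
   s2     s7   s8   s9 
   s3    s10  s11  s12 
   s4     s4   s5   s6 
   s5     s7   s8   s9 
   s6    s10  s11  s12 
   s7     s4   s5   s6 
   s8     s7   s8   s9 
   s9    s10  s11  s12 
 * s10    s4   s5   s6 
 * s11    s7   s8   s9 
 * s12   s10  s11  s12 
(> = start, * = accepting)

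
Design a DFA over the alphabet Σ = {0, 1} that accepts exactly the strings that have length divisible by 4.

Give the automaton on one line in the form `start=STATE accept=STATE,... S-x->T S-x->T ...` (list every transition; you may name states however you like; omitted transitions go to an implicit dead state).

Only the length mod 4 matters, so use a 4-cycle: from any state, every input symbol moves to the next state, wrapping s3 back to s0. Mark s0 accepting.
A 4-state machine:
        0   1  
>* s0   s1  s1 
   s1   s2  s2 
   s2   s3  s3 
   s3   s0  s0 
(> = start, * = accepting)

start=s0 accept=s0 s0-0->s1 s0-1->s1 s1-0->s2 s1-1->s2 s2-0->s3 s2-1->s3 s3-0->s0 s3-1->s0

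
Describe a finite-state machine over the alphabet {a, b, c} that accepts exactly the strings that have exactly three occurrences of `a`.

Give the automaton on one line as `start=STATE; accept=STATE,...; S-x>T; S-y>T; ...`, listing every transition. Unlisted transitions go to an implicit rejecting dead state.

Count `a`s, saturating at 4: states s0 through s3 mean 0 through 3 `a`s seen; s4 means more than 3. Each `a` increments (capped at s4); other symbols loop. Accept from {s3}.
With 5 states:
        a   b   c  
>  s0   s1  s0  s0 
   s1   s2  s1  s1 
   s2   s3  s2  s2 
 * s3   s4  s3  s3 
   s4   s4  s4  s4 
(> = start, * = accepting)

start=s0; accept=s3; s0-a>s1; s0-b>s0; s0-c>s0; s1-a>s2; s1-b>s1; s1-c>s1; s2-a>s3; s2-b>s2; s2-c>s2; s3-a>s4; s3-b>s3; s3-c>s3; s4-a>s4; s4-b>s4; s4-c>s4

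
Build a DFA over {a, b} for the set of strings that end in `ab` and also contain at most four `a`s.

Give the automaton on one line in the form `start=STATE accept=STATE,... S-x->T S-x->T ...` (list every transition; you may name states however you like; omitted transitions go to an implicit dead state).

start=q0 accept=q3,q5,q8,q11 q0-a->q1 q0-b->q0 q1-a->q2 q1-b->q3 q2-a->q4 q2-b->q5 q3-a->q2 q3-b->q6 q4-a->q7 q4-b->q8 q5-a->q4 q5-b->q9 q6-a->q2 q6-b->q6 q7-a->q10 q7-b->q11 q8-a->q7 q8-b->q12 q9-a->q4 q9-b->q9 q10-a->q10 q10-b->q13 q11-a->q10 q11-b->q14 q12-a->q7 q12-b->q12 q13-a->q10 q13-b->q15 q14-a->q10 q14-b->q14 q15-a->q10 q15-b->q15

Run two small machines in parallel and take their product. The first has 3 states tracking how much of the suffix `ab` has currently been matched; the second has 6 states tracking the count of `a`s, saturating at 5. A product state is a pair (one from each), accepting exactly when both do.
A 16-state machine:
          a    b  
>  q0     q1   q0 
   q1     q2   q3 
   q2     q4   q5 
 * q3     q2   q6 
   q4     q7   q8 
 * q5     q4   q9 
   q6     q2   q6 
   q7    q10  q11 
 * q8     q7  q12 
   q9     q4   q9 
   q10   q10  q13 
 * q11   q10  q14 
   q12    q7  q12 
   q13   q10  q15 
   q14   q10  q14 
   q15   q10  q15 
(> = start, * = accepting)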